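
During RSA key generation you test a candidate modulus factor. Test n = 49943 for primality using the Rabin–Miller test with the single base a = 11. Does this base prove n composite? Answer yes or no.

n − 1 = 49942 = 2^1 · 24971, so s = 1 and d = 24971.
Repeated squaring mod 49943: 11^1 ≡ 11, 11^2 ≡ 121, 11^4 ≡ 14641, 11^8 ≡ 3525, 11^16 ≡ 39761, 11^32 ≡ 41399, 11^64 ≡ 33213, 11^128 ≡ 12328, 11^256 ≡ 3035, 11^512 ≡ 21713, 11^1024 ≡ 42392, 11^2048 ≡ 32638, 11^4096 ≡ 4797, 11^8192 ≡ 37429, 11^16384 ≡ 28891.
24971 = 16384 + 8192 + 256 + 128 + 8 + 2 + 1, so 11^24971 ≡ 28891·37429·3035·12328·3525·121·11 ≡ 49942 (mod 49943).
x_0 = 11^24971 mod 49943 = 49942.
x_0 = 49942 ≡ −1, so 11 is not a witness.

no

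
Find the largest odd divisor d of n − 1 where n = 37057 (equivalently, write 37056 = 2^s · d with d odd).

Halving: 37056 → 18528 → 9264 → 4632 → 2316 → 1158 → 579; 579 is odd.
So 37056 = 2^6 · 579.

579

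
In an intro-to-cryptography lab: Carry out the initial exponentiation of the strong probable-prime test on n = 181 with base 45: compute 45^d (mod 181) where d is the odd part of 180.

n − 1 = 180 = 2^2 · 45, so s = 2 and d = 45.
45^45 mod 181 = 1.

1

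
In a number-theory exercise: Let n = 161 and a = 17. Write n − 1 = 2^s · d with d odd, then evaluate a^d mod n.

159

n − 1 = 160 = 2^5 · 5, so s = 5 and d = 5.
Repeated squaring mod 161: 17^1 ≡ 17, 17^2 ≡ 128, 17^4 ≡ 123.
5 = 4 + 1, so 17^5 ≡ 123·17 ≡ 159 (mod 161).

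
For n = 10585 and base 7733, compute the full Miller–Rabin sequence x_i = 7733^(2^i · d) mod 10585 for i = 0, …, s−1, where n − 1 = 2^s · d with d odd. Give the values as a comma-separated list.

n − 1 = 10584 = 2^3 · 1323, so s = 3 and d = 1323.
x_0 = 7733^1323 mod 10585 = 9147.
x_1 = 9147^2 mod 10585 = 3769.
x_2 = 3769^2 mod 10585 = 291.

9147, 3769, 291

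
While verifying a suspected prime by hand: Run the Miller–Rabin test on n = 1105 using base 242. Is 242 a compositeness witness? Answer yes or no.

no

n − 1 = 1104 = 2^4 · 69, so s = 4 and d = 69.
Repeated squaring mod 1105: 242^1 ≡ 242, 242^2 ≡ 1104, 242^4 ≡ 1, 242^8 ≡ 1, 242^16 ≡ 1, 242^32 ≡ 1, 242^64 ≡ 1.
69 = 64 + 4 + 1, so 242^69 ≡ 1·1·242 ≡ 242 (mod 1105).
x_0 = 242^69 mod 1105 = 242.
x_0 is neither 1 nor 1104, so continue squaring.
x_1 = 242^2 mod 1105 = 1104.
x_1 ≡ −1, so 242 is not a witness.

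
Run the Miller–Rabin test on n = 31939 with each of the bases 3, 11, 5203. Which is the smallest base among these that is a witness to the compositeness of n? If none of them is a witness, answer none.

n − 1 = 31938 = 2^1 · 15969, so s = 1 and d = 15969.
Base 3: x_0 = 3^15969 mod 31939 = 29933. x_0 ∉ {1, 31938} and s = 1, so 3 is a Miller–Rabin witness and 31939 is composite.
Base 11: x_0 = 11^15969 mod 31939 = 28425. x_0 ∉ {1, 31938} and s = 1, so 11 is a Miller–Rabin witness and 31939 is composite.
Base 5203: x_0 = 5203^15969 mod 31939 = 23134. x_0 ∉ {1, 31938} and s = 1, so 5203 is a Miller–Rabin witness and 31939 is composite.
The smallest witness among the given bases is 3.

3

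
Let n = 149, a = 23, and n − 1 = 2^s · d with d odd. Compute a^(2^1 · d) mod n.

148

n − 1 = 148 = 2^2 · 37, so s = 2 and d = 37.
By repeated squaring, 23^37 ≡ 44 (mod 149).
x_0 = 44.
x_1 = 44^2 mod 149 = 148.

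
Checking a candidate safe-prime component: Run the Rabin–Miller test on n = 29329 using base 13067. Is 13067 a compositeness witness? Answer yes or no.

n − 1 = 29328 = 2^4 · 1833, so s = 4 and d = 1833.
x_0 = 13067^1833 mod 29329 = 1.
x_0 = 1, so 13067 is not a witness.

no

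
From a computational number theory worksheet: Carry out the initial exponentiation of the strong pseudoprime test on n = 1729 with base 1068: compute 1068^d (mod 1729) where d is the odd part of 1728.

1464

n − 1 = 1728 = 2^6 · 27, so s = 6 and d = 27.
Repeated squaring mod 1729: 1068^1 ≡ 1068, 1068^2 ≡ 1213, 1068^4 ≡ 1719, 1068^8 ≡ 100, 1068^16 ≡ 1355.
27 = 16 + 8 + 2 + 1, so 1068^27 ≡ 1355·100·1213·1068 ≡ 1464 (mod 1729).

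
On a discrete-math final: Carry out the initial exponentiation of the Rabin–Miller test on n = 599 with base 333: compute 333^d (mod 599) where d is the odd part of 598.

1

n − 1 = 598 = 2^1 · 299, so s = 1 and d = 299.
Repeated squaring mod 599: 333^1 ≡ 333, 333^2 ≡ 74, 333^4 ≡ 85, 333^8 ≡ 37, 333^16 ≡ 171, 333^32 ≡ 489, 333^64 ≡ 120, 333^128 ≡ 24, 333^256 ≡ 576.
299 = 256 + 32 + 8 + 2 + 1, so 333^299 ≡ 576·489·37·74·333 ≡ 1 (mod 599).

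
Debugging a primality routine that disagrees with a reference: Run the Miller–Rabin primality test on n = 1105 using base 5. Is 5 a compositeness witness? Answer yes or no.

yes

n − 1 = 1104 = 2^4 · 69, so s = 4 and d = 69.
x_0 = 5^69 mod 1105 = 915.
x_0 is neither 1 nor 1104, so continue squaring.
x_1 = 915^2 mod 1105 = 740.
x_2 = 740^2 mod 1105 = 625.
x_3 = 625^2 mod 1105 = 560.
Reached i = s−1 = 3 without hitting −1: 5 is a Miller–Rabin witness and 1105 is composite.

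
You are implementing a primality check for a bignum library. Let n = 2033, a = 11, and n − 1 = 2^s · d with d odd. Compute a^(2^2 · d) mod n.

n − 1 = 2032 = 2^4 · 127, so s = 4 and d = 127.
x_0 = 11^127 mod 2033 = 144.
x_1 = 144^2 mod 2033 = 406.
x_2 = 406^2 mod 2033 = 163.

163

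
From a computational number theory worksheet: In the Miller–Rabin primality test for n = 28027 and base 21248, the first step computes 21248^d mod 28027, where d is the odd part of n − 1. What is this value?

1

n − 1 = 28026 = 2^1 · 14013, so s = 1 and d = 14013.
21248^14013 mod 28027 = 1.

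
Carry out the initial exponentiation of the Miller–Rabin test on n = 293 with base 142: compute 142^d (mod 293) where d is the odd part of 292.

155

n − 1 = 292 = 2^2 · 73, so s = 2 and d = 73.
Repeated squaring mod 293: 142^1 ≡ 142, 142^2 ≡ 240, 142^4 ≡ 172, 142^8 ≡ 284, 142^16 ≡ 81, 142^32 ≡ 115, 142^64 ≡ 40.
73 = 64 + 8 + 1, so 142^73 ≡ 40·284·142 ≡ 155 (mod 293).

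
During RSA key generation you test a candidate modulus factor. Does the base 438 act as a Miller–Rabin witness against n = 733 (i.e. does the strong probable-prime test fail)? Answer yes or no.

n − 1 = 732 = 2^2 · 183, so s = 2 and d = 183.
Repeated squaring mod 733: 438^1 ≡ 438, 438^2 ≡ 531, 438^4 ≡ 489, 438^8 ≡ 163, 438^16 ≡ 181, 438^32 ≡ 509, 438^64 ≡ 332, 438^128 ≡ 274.
183 = 128 + 32 + 16 + 4 + 2 + 1, so 438^183 ≡ 274·509·181·489·531·438 ≡ 353 (mod 733).
x_0 = 438^183 mod 733 = 353.
x_0 is neither 1 nor 732, so continue squaring.
x_1 = 353^2 mod 733 = 732.
x_1 ≡ −1, so 438 is not a witness.

no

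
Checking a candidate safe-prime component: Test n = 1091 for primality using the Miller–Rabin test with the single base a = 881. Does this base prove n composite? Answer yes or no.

n − 1 = 1090 = 2^1 · 545, so s = 1 and d = 545.
x_0 = 881^545 mod 1091 = 1.
x_0 = 1, so 881 is not a witness.

no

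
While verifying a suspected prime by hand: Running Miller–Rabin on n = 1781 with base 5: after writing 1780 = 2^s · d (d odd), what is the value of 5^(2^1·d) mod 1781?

1637

n − 1 = 1780 = 2^2 · 445, so s = 2 and d = 445.
x_0 = 5^445 mod 1781 = 1474.
x_1 = 1474^2 mod 1781 = 1637.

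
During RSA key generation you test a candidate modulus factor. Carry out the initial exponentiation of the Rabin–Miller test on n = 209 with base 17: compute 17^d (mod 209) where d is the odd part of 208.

73

n − 1 = 208 = 2^4 · 13, so s = 4 and d = 13.
17^13 mod 209 = 73.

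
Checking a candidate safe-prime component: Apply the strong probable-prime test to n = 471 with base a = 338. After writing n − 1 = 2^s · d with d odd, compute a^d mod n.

n − 1 = 470 = 2^1 · 235, so s = 1 and d = 235.
338^235 mod 471 = 290.

290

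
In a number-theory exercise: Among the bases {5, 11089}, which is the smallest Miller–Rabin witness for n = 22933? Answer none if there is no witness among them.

5

n − 1 = 22932 = 2^2 · 5733, so s = 2 and d = 5733.
Base 5: x_0 = 5^5733 mod 22933 = 8361. x_0 is neither 1 nor 22932, so continue squaring. x_1 = 8361^2 mod 22933 = 6537. Reached i = s−1 = 1 without hitting −1: 5 is a Miller–Rabin witness and 22933 is composite.
Base 11089: x_0 = 11089^5733 mod 22933 = 9670. x_0 is neither 1 nor 22932, so continue squaring. x_1 = 9670^2 mod 22933 = 11059. Reached i = s−1 = 1 without hitting −1: 11089 is a Miller–Rabin witness and 22933 is composite.
The smallest witness among the given bases is 5.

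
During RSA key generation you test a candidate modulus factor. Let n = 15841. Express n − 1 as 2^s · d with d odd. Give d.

495

Halving: 15840 → 7920 → 3960 → 1980 → 990 → 495; 495 is odd.
So 15840 = 2^5 · 495.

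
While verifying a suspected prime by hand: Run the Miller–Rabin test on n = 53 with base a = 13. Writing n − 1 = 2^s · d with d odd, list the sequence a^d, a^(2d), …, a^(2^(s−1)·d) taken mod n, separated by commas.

1, 1

n − 1 = 52 = 2^2 · 13, so s = 2 and d = 13.
x_0 = 13^13 mod 53 = 1.
x_1 = 1^2 mod 53 = 1.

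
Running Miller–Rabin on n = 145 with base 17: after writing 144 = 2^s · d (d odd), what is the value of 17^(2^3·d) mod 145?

1

n − 1 = 144 = 2^4 · 9, so s = 4 and d = 9.
x_0 = 17^9 mod 145 = 17.
x_1 = 17^2 mod 145 = 144.
x_2 = 144^2 mod 145 = 1.
x_3 = 1^2 mod 145 = 1.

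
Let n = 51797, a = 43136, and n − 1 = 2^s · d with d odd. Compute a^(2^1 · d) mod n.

1

n − 1 = 51796 = 2^2 · 12949, so s = 2 and d = 12949.
x_0 = 43136^12949 mod 51797 = 1.
x_1 = 1^2 mod 51797 = 1.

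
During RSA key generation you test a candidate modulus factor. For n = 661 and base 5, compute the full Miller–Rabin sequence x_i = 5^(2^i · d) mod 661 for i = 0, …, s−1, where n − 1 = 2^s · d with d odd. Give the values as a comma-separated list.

n − 1 = 660 = 2^2 · 165, so s = 2 and d = 165.
x_0 = 5^165 mod 661 = 660.
x_1 = 660^2 mod 661 = 1.

660, 1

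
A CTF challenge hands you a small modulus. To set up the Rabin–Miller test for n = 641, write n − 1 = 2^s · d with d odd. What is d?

Halving: 640 → 320 → 160 → 80 → 40 → 20 → 10 → 5; 5 is odd.
So 640 = 2^7 · 5.

5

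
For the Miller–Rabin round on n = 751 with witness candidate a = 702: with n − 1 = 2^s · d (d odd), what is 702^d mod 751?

n − 1 = 750 = 2^1 · 375, so s = 1 and d = 375.
702^375 mod 751 = 750.

750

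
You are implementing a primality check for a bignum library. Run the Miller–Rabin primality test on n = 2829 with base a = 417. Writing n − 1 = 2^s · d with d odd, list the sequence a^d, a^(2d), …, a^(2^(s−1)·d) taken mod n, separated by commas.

n − 1 = 2828 = 2^2 · 707, so s = 2 and d = 707.
x_0 = 417^707 mod 2829 = 1131.
x_1 = 1131^2 mod 2829 = 453.

1131, 453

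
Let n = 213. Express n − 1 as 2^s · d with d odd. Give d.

Halving: 212 → 106 → 53; 53 is odd.
So 212 = 2^2 · 53.

53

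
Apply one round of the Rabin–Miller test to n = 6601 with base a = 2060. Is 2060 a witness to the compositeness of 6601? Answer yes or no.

n − 1 = 6600 = 2^3 · 825, so s = 3 and d = 825.
x_0 = 2060^825 mod 6601 = 1.
x_0 = 1, so 2060 is not a witness.

no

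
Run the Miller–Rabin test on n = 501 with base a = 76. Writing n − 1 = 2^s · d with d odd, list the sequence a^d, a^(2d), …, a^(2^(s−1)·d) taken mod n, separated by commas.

391, 76

n − 1 = 500 = 2^2 · 125, so s = 2 and d = 125.
x_0 = 76^125 mod 501 = 391.
x_1 = 391^2 mod 501 = 76.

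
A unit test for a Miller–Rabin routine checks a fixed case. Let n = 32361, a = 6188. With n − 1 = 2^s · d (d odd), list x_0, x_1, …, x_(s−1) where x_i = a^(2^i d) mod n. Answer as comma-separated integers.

16814, 4900, 30499

n − 1 = 32360 = 2^3 · 4045, so s = 3 and d = 4045.
x_0 = 6188^4045 mod 32361 = 16814.
x_1 = 16814^2 mod 32361 = 4900.
x_2 = 4900^2 mod 32361 = 30499.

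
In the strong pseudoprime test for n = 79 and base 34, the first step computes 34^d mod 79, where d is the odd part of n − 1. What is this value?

78

n − 1 = 78 = 2^1 · 39, so s = 1 and d = 39.
Repeated squaring mod 79: 34^1 ≡ 34, 34^2 ≡ 50, 34^4 ≡ 51, 34^8 ≡ 73, 34^16 ≡ 36, 34^32 ≡ 32.
39 = 32 + 4 + 2 + 1, so 34^39 ≡ 32·51·50·34 ≡ 78 (mod 79).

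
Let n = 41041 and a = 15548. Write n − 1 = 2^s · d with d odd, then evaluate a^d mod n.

8086

n − 1 = 41040 = 2^4 · 2565, so s = 4 and d = 2565.
Repeated squaring mod 41041: 15548^1 ≡ 15548, 15548^2 ≡ 8814, 15548^4 ≡ 37024, 15548^8 ≡ 7176, 15548^16 ≡ 29562, 15548^32 ≡ 25831, 15548^64 ≡ 37024, 15548^128 ≡ 7176, 15548^256 ≡ 29562, 15548^512 ≡ 25831, 15548^1024 ≡ 37024, 15548^2048 ≡ 7176.
2565 = 2048 + 512 + 4 + 1, so 15548^2565 ≡ 7176·25831·37024·15548 ≡ 8086 (mod 41041).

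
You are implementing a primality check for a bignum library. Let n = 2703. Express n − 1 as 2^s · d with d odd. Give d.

Halving: 2702 → 1351; 1351 is odd.
So 2702 = 2^1 · 1351.

1351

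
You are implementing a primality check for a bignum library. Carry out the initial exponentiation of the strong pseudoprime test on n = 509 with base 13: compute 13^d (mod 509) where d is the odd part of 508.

301

n − 1 = 508 = 2^2 · 127, so s = 2 and d = 127.
Repeated squaring mod 509: 13^1 ≡ 13, 13^2 ≡ 169, 13^4 ≡ 57, 13^8 ≡ 195, 13^16 ≡ 359, 13^32 ≡ 104, 13^64 ≡ 127.
127 = 64 + 32 + 16 + 8 + 4 + 2 + 1, so 13^127 ≡ 127·104·359·195·57·169·13 ≡ 301 (mod 509).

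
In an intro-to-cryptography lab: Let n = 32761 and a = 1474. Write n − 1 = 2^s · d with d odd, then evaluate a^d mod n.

n − 1 = 32760 = 2^3 · 4095, so s = 3 and d = 4095.
Repeated squaring mod 32761: 1474^1 ≡ 1474, 1474^2 ≡ 10450, 1474^4 ≡ 10087, 1474^8 ≡ 24664, 1474^16 ≡ 6648, 1474^32 ≡ 1315, 1474^64 ≡ 25653, 1474^128 ≡ 6202, 1474^256 ≡ 3390, 1474^512 ≡ 25750, 1474^1024 ≡ 12621, 1474^2048 ≡ 5659.
4095 = 2048 + 1024 + 512 + 256 + 128 + 64 + 32 + 16 + 8 + 4 + 2 + 1, so 1474^4095 ≡ 5659·12621·25750·3390·6202·25653·1315·6648·24664·10087·10450·1474 ≡ 19748 (mod 32761).

19748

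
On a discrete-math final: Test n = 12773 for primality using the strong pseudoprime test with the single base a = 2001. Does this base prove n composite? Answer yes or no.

n − 1 = 12772 = 2^2 · 3193, so s = 2 and d = 3193.
x_0 = 2001^3193 mod 12773 = 2084.
x_0 is neither 1 nor 12772, so continue squaring.
x_1 = 2084^2 mod 12773 = 236.
Reached i = s−1 = 1 without hitting −1: 2001 is a Miller–Rabin witness and 12773 is composite.

yes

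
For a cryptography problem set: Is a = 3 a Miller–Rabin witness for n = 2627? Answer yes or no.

n − 1 = 2626 = 2^1 · 1313, so s = 1 and d = 1313.
x_0 = 3^1313 mod 2627 = 469.
x_0 ∉ {1, 2626} and s = 1, so 3 is a Miller–Rabin witness and 2627 is composite.

yes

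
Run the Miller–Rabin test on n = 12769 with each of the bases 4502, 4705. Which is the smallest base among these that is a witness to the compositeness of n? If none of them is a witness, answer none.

4502

n − 1 = 12768 = 2^5 · 399, so s = 5 and d = 399.
Base 4502: x_0 = 4502^399 mod 12769 = 9674. x_0 is neither 1 nor 12768, so continue squaring. x_1 = 9674^2 mod 12769 = 2275. x_2 = 2275^2 mod 12769 = 4180. x_3 = 4180^2 mod 12769 = 4408. x_4 = 4408^2 mod 12769 = 8815. Reached i = s−1 = 4 without hitting −1: 4502 is a Miller–Rabin witness and 12769 is composite.
Base 4705: x_0 = 4705^399 mod 12769 = 9787. x_0 is neither 1 nor 12768, so continue squaring. x_1 = 9787^2 mod 12769 = 5100. x_2 = 5100^2 mod 12769 = 12316. x_3 = 12316^2 mod 12769 = 905. x_4 = 905^2 mod 12769 = 1809. Reached i = s−1 = 4 without hitting −1: 4705 is a Miller–Rabin witness and 12769 is composite.
The smallest witness among the given bases is 4502.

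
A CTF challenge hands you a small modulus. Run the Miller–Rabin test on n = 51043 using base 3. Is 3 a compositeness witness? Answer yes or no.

no

n − 1 = 51042 = 2^1 · 25521, so s = 1 and d = 25521.
Repeated squaring mod 51043: 3^1 ≡ 3, 3^2 ≡ 9, 3^4 ≡ 81, 3^8 ≡ 6561, 3^16 ≡ 17472, 3^32 ≡ 33644, 3^64 ≡ 40211, 3^128 ≡ 35410, 3^256 ≡ 47848, 3^512 ≡ 50468, 3^1024 ≡ 24367, 3^2048 ≡ 18513, 3^4096 ≡ 28467, 3^8192 ≡ 11421, 3^16384 ≡ 24376.
25521 = 16384 + 8192 + 512 + 256 + 128 + 32 + 16 + 1, so 3^25521 ≡ 24376·11421·50468·47848·35410·33644·17472·3 ≡ 51042 (mod 51043).
x_0 = 3^25521 mod 51043 = 51042.
x_0 = 51042 ≡ −1, so 3 is not a witness.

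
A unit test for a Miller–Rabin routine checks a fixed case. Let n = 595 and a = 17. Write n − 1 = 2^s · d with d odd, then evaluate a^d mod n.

n − 1 = 594 = 2^1 · 297, so s = 1 and d = 297.
Repeated squaring mod 595: 17^1 ≡ 17, 17^2 ≡ 289, 17^4 ≡ 221, 17^8 ≡ 51, 17^16 ≡ 221, 17^32 ≡ 51, 17^64 ≡ 221, 17^128 ≡ 51, 17^256 ≡ 221.
297 = 256 + 32 + 8 + 1, so 17^297 ≡ 221·51·51·17 ≡ 272 (mod 595).

272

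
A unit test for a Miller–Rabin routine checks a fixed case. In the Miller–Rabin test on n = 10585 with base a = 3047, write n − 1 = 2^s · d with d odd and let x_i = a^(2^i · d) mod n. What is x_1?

10584

n − 1 = 10584 = 2^3 · 1323, so s = 3 and d = 1323.
x_0 = 3047^1323 mod 10585 = 1433.
x_1 = 1433^2 mod 10585 = 10584.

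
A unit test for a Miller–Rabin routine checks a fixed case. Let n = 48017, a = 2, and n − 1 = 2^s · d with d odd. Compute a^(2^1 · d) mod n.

48016

n − 1 = 48016 = 2^4 · 3001, so s = 4 and d = 3001.
x_0 = 2^3001 mod 48017 = 4437.
x_1 = 4437^2 mod 48017 = 48016.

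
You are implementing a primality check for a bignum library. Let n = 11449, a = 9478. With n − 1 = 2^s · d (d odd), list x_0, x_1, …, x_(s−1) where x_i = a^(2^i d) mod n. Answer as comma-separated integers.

10487, 9524, 7598

n − 1 = 11448 = 2^3 · 1431, so s = 3 and d = 1431.
x_0 = 9478^1431 mod 11449 = 10487.
x_1 = 10487^2 mod 11449 = 9524.
x_2 = 9524^2 mod 11449 = 7598.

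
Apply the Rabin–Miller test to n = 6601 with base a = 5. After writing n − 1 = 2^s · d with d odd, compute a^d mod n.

n − 1 = 6600 = 2^3 · 825, so s = 3 and d = 825.
5^825 mod 6601 = 3863.

3863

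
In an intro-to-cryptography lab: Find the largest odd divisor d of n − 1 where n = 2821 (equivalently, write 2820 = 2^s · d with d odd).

Halving: 2820 → 1410 → 705; 705 is odd.
So 2820 = 2^2 · 705.

705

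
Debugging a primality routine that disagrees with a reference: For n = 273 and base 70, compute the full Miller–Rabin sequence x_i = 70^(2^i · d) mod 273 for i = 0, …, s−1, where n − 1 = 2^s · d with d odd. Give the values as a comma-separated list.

70, 259, 196, 196

n − 1 = 272 = 2^4 · 17, so s = 4 and d = 17.
x_0 = 70^17 mod 273 = 70.
x_1 = 70^2 mod 273 = 259.
x_2 = 259^2 mod 273 = 196.
x_3 = 196^2 mod 273 = 196.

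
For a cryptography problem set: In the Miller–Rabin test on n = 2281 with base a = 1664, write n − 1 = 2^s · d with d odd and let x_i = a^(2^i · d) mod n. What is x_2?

2280

n − 1 = 2280 = 2^3 · 285, so s = 3 and d = 285.
x_0 = 1664^285 mod 2281 = 1207.
x_1 = 1207^2 mod 2281 = 1571.
x_2 = 1571^2 mod 2281 = 2280.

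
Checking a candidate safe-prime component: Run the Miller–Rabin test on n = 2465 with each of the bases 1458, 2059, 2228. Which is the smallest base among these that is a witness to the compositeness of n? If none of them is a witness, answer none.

2059

n − 1 = 2464 = 2^5 · 77, so s = 5 and d = 77.
Base 1458: x_0 = 1458^77 mod 2465 = 1288. x_0 is neither 1 nor 2464, so continue squaring. x_1 = 1288^2 mod 2465 = 2464. x_1 ≡ −1, so 1458 is not a witness.
Base 2059: x_0 = 2059^77 mod 2465 = 899. x_0 is neither 1 nor 2464, so continue squaring. x_1 = 899^2 mod 2465 = 2146. x_2 = 2146^2 mod 2465 = 696. x_3 = 696^2 mod 2465 = 1276. x_4 = 1276^2 mod 2465 = 1276. Reached i = s−1 = 4 without hitting −1: 2059 is a Miller–Rabin witness and 2465 is composite.
Base 2228: x_0 = 2228^77 mod 2465 = 1973. x_0 is neither 1 nor 2464, so continue squaring. x_1 = 1973^2 mod 2465 = 494. x_2 = 494^2 mod 2465 = 1. x_2 = 1 but x_1 ≠ ±1, a nontrivial square root of 1 — 2228 is a witness and 2465 is composite.
The smallest witness among the given bases is 2059.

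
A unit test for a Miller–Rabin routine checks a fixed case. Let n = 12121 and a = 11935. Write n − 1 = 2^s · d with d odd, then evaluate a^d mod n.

n − 1 = 12120 = 2^3 · 1515, so s = 3 and d = 1515.
11935^1515 mod 12121 = 6138.

6138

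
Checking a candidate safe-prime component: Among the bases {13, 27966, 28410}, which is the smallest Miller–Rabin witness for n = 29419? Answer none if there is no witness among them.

13

n − 1 = 29418 = 2^1 · 14709, so s = 1 and d = 14709.
Base 13: x_0 = 13^14709 mod 29419 = 3315. x_0 ∉ {1, 29418} and s = 1, so 13 is a Miller–Rabin witness and 29419 is composite.
Base 27966: x_0 = 27966^14709 mod 29419 = 8750. x_0 ∉ {1, 29418} and s = 1, so 27966 is a Miller–Rabin witness and 29419 is composite.
Base 28410: x_0 = 28410^14709 mod 29419 = 28865. x_0 ∉ {1, 29418} and s = 1, so 28410 is a Miller–Rabin witness and 29419 is composite.
The smallest witness among the given bases is 13.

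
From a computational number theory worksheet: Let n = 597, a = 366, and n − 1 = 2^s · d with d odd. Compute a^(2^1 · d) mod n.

n − 1 = 596 = 2^2 · 149, so s = 2 and d = 149.
x_0 = 366^149 mod 597 = 318.
x_1 = 318^2 mod 597 = 231.

231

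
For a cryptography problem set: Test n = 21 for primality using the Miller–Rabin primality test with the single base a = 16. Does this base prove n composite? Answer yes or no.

yes

n − 1 = 20 = 2^2 · 5, so s = 2 and d = 5.
x_0 = 16^5 mod 21 = 4.
x_0 is neither 1 nor 20, so continue squaring.
x_1 = 4^2 mod 21 = 16.
Reached i = s−1 = 1 without hitting −1: 16 is a Miller–Rabin witness and 21 is composite.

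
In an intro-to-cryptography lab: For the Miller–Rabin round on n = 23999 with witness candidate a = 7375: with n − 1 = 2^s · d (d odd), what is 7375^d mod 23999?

408

n − 1 = 23998 = 2^1 · 11999, so s = 1 and d = 11999.
7375^11999 mod 23999 = 408.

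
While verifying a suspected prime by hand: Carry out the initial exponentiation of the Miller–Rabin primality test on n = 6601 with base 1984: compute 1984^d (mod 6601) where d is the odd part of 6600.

944

n − 1 = 6600 = 2^3 · 825, so s = 3 and d = 825.
1984^825 mod 6601 = 944.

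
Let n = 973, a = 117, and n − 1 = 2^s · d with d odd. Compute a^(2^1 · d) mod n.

750

n − 1 = 972 = 2^2 · 243, so s = 2 and d = 243.
By repeated squaring, 117^243 ≡ 482 (mod 973).
x_0 = 482.
x_1 = 482^2 mod 973 = 750.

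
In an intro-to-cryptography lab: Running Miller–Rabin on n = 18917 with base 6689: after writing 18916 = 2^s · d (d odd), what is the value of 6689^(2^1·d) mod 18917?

18916

n − 1 = 18916 = 2^2 · 4729, so s = 2 and d = 4729.
x_0 = 6689^4729 mod 18917 = 17082.
x_1 = 17082^2 mod 18917 = 18916.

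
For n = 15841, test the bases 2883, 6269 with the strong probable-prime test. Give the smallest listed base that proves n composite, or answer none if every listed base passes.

n − 1 = 15840 = 2^5 · 495, so s = 5 and d = 495.
Base 2883: x_0 = 2883^495 mod 15841 = 14818. x_0 is neither 1 nor 15840, so continue squaring. x_1 = 14818^2 mod 15841 = 1023. x_2 = 1023^2 mod 15841 = 1023. x_3 = 1023^2 mod 15841 = 1023. x_4 = 1023^2 mod 15841 = 1023. Reached i = s−1 = 4 without hitting −1: 2883 is a Miller–Rabin witness and 15841 is composite.
Base 6269: x_0 = 6269^495 mod 15841 = 1. x_0 = 1, so 6269 is not a witness.
The smallest witness among the given bases is 2883.

2883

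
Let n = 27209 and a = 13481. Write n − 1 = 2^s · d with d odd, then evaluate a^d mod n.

n − 1 = 27208 = 2^3 · 3401, so s = 3 and d = 3401.
Repeated squaring mod 27209: 13481^1 ≡ 13481, 13481^2 ≡ 8450, 13481^4 ≡ 6084, 13481^8 ≡ 10816, 13481^16 ≡ 14365, 13481^32 ≡ 169, 13481^64 ≡ 1352, 13481^128 ≡ 4901, 13481^256 ≡ 21463, 13481^512 ≡ 11999, 13481^1024 ≡ 13182, 13481^2048 ≡ 8450.
3401 = 2048 + 1024 + 256 + 64 + 8 + 1, so 13481^3401 ≡ 8450·13182·21463·1352·10816·13481 ≡ 4563 (mod 27209).

4563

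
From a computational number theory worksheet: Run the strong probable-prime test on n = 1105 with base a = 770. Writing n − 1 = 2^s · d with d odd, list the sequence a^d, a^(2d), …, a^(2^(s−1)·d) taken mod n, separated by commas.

n − 1 = 1104 = 2^4 · 69, so s = 4 and d = 69.
x_0 = 770^69 mod 1105 = 235.
x_1 = 235^2 mod 1105 = 1080.
x_2 = 1080^2 mod 1105 = 625.
x_3 = 625^2 mod 1105 = 560.

235, 1080, 625, 560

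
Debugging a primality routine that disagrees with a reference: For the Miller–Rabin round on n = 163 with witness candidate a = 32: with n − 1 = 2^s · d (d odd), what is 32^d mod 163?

n − 1 = 162 = 2^1 · 81, so s = 1 and d = 81.
32^81 mod 163 = 162.

162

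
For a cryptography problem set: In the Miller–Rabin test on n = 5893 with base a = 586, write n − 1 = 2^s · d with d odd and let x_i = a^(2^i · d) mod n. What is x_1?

n − 1 = 5892 = 2^2 · 1473, so s = 2 and d = 1473.
x_0 = 586^1473 mod 5893 = 3986.
x_1 = 3986^2 mod 5893 = 668.

668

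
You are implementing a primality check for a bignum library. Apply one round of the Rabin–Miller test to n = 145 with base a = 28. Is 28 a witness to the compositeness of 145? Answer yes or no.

yes

n − 1 = 144 = 2^4 · 9, so s = 4 and d = 9.
By repeated squaring, 28^9 ≡ 28 (mod 145).
x_0 = 28^9 mod 145 = 28.
x_0 is neither 1 nor 144, so continue squaring.
x_1 = 28^2 mod 145 = 59.
x_2 = 59^2 mod 145 = 1.
x_2 = 1 but x_1 ≠ ±1, a nontrivial square root of 1 — 28 is a witness and 145 is composite.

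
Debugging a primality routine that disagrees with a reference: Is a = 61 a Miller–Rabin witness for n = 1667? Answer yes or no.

n − 1 = 1666 = 2^1 · 833, so s = 1 and d = 833.
x_0 = 61^833 mod 1667 = 1.
x_0 = 1, so 61 is not a witness.

no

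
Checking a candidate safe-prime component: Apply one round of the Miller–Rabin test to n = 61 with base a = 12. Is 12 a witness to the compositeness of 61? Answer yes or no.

n − 1 = 60 = 2^2 · 15, so s = 2 and d = 15.
x_0 = 12^15 mod 61 = 1.
x_0 = 1, so 12 is not a witness.

no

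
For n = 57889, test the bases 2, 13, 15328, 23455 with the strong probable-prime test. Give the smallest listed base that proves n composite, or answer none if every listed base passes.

2

n − 1 = 57888 = 2^5 · 1809, so s = 5 and d = 1809.
Base 2: x_0 = 2^1809 mod 57889 = 512. x_0 is neither 1 nor 57888, so continue squaring. x_1 = 512^2 mod 57889 = 30588. x_2 = 30588^2 mod 57889 = 23726. x_3 = 23726^2 mod 57889 = 10440. x_4 = 10440^2 mod 57889 = 46502. Reached i = s−1 = 4 without hitting −1: 2 is a Miller–Rabin witness and 57889 is composite.
Base 13: x_0 = 13^1809 mod 57889 = 45019. x_0 is neither 1 nor 57888, so continue squaring. x_1 = 45019^2 mod 57889 = 16471. x_2 = 16471^2 mod 57889 = 25987. x_3 = 25987^2 mod 57889 = 48984. x_4 = 48984^2 mod 57889 = 48984. Reached i = s−1 = 4 without hitting −1: 13 is a Miller–Rabin witness and 57889 is composite.
Base 15328: x_0 = 15328^1809 mod 57889 = 36791. x_0 is neither 1 nor 57888, so continue squaring. x_1 = 36791^2 mod 57889 = 17083. x_2 = 17083^2 mod 57889 = 10440. x_3 = 10440^2 mod 57889 = 46502. x_4 = 46502^2 mod 57889 = 50298. Reached i = s−1 = 4 without hitting −1: 15328 is a Miller–Rabin witness and 57889 is composite.
Base 23455: x_0 = 23455^1809 mod 57889 = 37909. x_0 is neither 1 nor 57888, so continue squaring. x_1 = 37909^2 mod 57889 = 55745. x_2 = 55745^2 mod 57889 = 23505. x_3 = 23505^2 mod 57889 = 50298. x_4 = 50298^2 mod 57889 = 23726. Reached i = s−1 = 4 without hitting −1: 23455 is a Miller–Rabin witness and 57889 is composite.
The smallest witness among the given bases is 2.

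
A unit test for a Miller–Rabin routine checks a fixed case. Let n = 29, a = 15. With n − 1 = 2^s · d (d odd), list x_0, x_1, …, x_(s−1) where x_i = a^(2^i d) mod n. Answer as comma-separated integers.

17, 28

n − 1 = 28 = 2^2 · 7, so s = 2 and d = 7.
x_0 = 15^7 mod 29 = 17.
x_1 = 17^2 mod 29 = 28.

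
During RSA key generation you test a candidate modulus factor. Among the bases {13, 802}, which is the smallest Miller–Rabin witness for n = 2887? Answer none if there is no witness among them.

none

n − 1 = 2886 = 2^1 · 1443, so s = 1 and d = 1443.
Base 13: x_0 = 13^1443 mod 2887 = 1. x_0 = 1, so 13 is not a witness.
Base 802: x_0 = 802^1443 mod 2887 = 1. x_0 = 1, so 802 is not a witness.
No listed base is a witness for 2887.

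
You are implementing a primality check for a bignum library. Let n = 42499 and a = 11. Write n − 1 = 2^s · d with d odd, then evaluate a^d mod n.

1

n − 1 = 42498 = 2^1 · 21249, so s = 1 and d = 21249.
11^21249 mod 42499 = 1.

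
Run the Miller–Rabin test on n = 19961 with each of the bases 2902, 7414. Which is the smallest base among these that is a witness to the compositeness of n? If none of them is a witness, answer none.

n − 1 = 19960 = 2^3 · 2495, so s = 3 and d = 2495.
Base 2902: x_0 = 2902^2495 mod 19961 = 15628. x_0 is neither 1 nor 19960, so continue squaring. x_1 = 15628^2 mod 19961 = 11549. x_2 = 11549^2 mod 19961 = 19960. x_2 ≡ −1, so 2902 is not a witness.
Base 7414: x_0 = 7414^2495 mod 19961 = 19551. x_0 is neither 1 nor 19960, so continue squaring. x_1 = 19551^2 mod 19961 = 8412. x_2 = 8412^2 mod 19961 = 19960. x_2 ≡ −1, so 7414 is not a witness.
No listed base is a witness for 19961.

none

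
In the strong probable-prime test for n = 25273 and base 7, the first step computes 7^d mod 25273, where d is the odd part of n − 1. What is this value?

21709

n − 1 = 25272 = 2^3 · 3159, so s = 3 and d = 3159.
7^3159 mod 25273 = 21709.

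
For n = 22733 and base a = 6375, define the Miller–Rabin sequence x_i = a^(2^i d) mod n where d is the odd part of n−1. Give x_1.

n − 1 = 22732 = 2^2 · 5683, so s = 2 and d = 5683.
x_0 = 6375^5683 mod 22733 = 3860.
x_1 = 3860^2 mod 22733 = 9485.

9485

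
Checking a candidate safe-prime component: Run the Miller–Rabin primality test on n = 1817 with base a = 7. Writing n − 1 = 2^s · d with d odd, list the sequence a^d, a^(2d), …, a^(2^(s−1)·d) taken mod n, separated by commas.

511, 1290, 1545

n − 1 = 1816 = 2^3 · 227, so s = 3 and d = 227.
x_0 = 7^227 mod 1817 = 511.
x_1 = 511^2 mod 1817 = 1290.
x_2 = 1290^2 mod 1817 = 1545.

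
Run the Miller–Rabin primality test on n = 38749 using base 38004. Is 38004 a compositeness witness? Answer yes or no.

n − 1 = 38748 = 2^2 · 9687, so s = 2 and d = 9687.
By repeated squaring, 38004^9687 ≡ 38748 (mod 38749).
x_0 = 38004^9687 mod 38749 = 38748.
x_0 = 38748 ≡ −1, so 38004 is not a witness.

no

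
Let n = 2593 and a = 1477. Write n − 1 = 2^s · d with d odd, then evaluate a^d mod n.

918

n − 1 = 2592 = 2^5 · 81, so s = 5 and d = 81.
By repeated squaring, 1477^81 ≡ 918 (mod 2593).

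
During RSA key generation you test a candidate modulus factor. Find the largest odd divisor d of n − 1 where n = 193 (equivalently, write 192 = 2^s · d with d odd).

Halving: 192 → 96 → 48 → 24 → 12 → 6 → 3; 3 is odd.
So 192 = 2^6 · 3.

3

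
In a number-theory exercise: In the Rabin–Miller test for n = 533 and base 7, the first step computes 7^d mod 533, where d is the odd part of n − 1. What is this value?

176

n − 1 = 532 = 2^2 · 133, so s = 2 and d = 133.
By repeated squaring, 7^133 ≡ 176 (mod 533).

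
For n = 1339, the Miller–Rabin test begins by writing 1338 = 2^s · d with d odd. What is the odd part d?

Halving: 1338 → 669; 669 is odd.
So 1338 = 2^1 · 669.

669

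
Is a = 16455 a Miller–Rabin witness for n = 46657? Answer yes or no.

no

n − 1 = 46656 = 2^6 · 729, so s = 6 and d = 729.
x_0 = 16455^729 mod 46657 = 46656.
x_0 = 46656 ≡ −1, so 16455 is not a witness.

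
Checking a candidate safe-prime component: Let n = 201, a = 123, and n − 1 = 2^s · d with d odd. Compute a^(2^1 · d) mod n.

n − 1 = 200 = 2^3 · 25, so s = 3 and d = 25.
x_0 = 123^25 mod 201 = 60.
x_1 = 60^2 mod 201 = 183.

183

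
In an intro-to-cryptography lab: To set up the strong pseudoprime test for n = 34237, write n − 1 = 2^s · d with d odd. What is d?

Halving: 34236 → 17118 → 8559; 8559 is odd.
So 34236 = 2^2 · 8559.

8559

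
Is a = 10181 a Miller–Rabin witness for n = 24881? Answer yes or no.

n − 1 = 24880 = 2^4 · 1555, so s = 4 and d = 1555.
x_0 = 10181^1555 mod 24881 = 17716.
x_0 is neither 1 nor 24880, so continue squaring.
x_1 = 17716^2 mod 24881 = 7722.
x_2 = 7722^2 mod 24881 = 14408.
x_3 = 14408^2 mod 24881 = 8281.
Reached i = s−1 = 3 without hitting −1: 10181 is a Miller–Rabin witness and 24881 is composite.

yes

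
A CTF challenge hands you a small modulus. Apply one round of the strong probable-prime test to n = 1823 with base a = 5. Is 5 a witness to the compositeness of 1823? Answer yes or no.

no

n − 1 = 1822 = 2^1 · 911, so s = 1 and d = 911.
Repeated squaring mod 1823: 5^1 ≡ 5, 5^2 ≡ 25, 5^4 ≡ 625, 5^8 ≡ 503, 5^16 ≡ 1435, 5^32 ≡ 1058, 5^64 ≡ 42, 5^128 ≡ 1764, 5^256 ≡ 1658, 5^512 ≡ 1703.
911 = 512 + 256 + 128 + 8 + 4 + 2 + 1, so 5^911 ≡ 1703·1658·1764·503·625·25·5 ≡ 1822 (mod 1823).
x_0 = 5^911 mod 1823 = 1822.
x_0 = 1822 ≡ −1, so 5 is not a witness.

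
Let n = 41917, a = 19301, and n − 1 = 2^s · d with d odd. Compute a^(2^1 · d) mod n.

10303

n − 1 = 41916 = 2^2 · 10479, so s = 2 and d = 10479.
x_0 = 19301^10479 mod 41917 = 21738.
x_1 = 21738^2 mod 41917 = 10303.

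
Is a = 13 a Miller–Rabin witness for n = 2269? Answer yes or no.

n − 1 = 2268 = 2^2 · 567, so s = 2 and d = 567.
Repeated squaring mod 2269: 13^1 ≡ 13, 13^2 ≡ 169, 13^4 ≡ 1333, 13^8 ≡ 262, 13^16 ≡ 574, 13^32 ≡ 471, 13^64 ≡ 1748, 13^128 ≡ 1430, 13^256 ≡ 531, 13^512 ≡ 605.
567 = 512 + 32 + 16 + 4 + 2 + 1, so 13^567 ≡ 605·471·574·1333·169·13 ≡ 982 (mod 2269).
x_0 = 13^567 mod 2269 = 982.
x_0 is neither 1 nor 2268, so continue squaring.
x_1 = 982^2 mod 2269 = 2268.
x_1 ≡ −1, so 13 is not a witness.

no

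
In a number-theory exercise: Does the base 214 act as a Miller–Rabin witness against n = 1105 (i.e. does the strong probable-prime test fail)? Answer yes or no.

n − 1 = 1104 = 2^4 · 69, so s = 4 and d = 69.
x_0 = 214^69 mod 1105 = 499.
x_0 is neither 1 nor 1104, so continue squaring.
x_1 = 499^2 mod 1105 = 376.
x_2 = 376^2 mod 1105 = 1041.
x_3 = 1041^2 mod 1105 = 781.
Reached i = s−1 = 3 without hitting −1: 214 is a Miller–Rabin witness and 1105 is composite.

yes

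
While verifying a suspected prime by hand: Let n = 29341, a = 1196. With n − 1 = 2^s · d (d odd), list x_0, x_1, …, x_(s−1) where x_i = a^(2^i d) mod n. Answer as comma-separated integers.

n − 1 = 29340 = 2^2 · 7335, so s = 2 and d = 7335.
x_0 = 1196^7335 mod 29341 = 14690.
x_1 = 14690^2 mod 29341 = 22386.

14690, 22386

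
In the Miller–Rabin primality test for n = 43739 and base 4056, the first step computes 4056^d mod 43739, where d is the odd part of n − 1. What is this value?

19712

n − 1 = 43738 = 2^1 · 21869, so s = 1 and d = 21869.
4056^21869 mod 43739 = 19712.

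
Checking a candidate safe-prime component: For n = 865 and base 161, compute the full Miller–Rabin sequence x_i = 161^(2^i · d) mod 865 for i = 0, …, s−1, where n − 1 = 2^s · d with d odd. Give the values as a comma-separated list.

166, 741, 671, 441, 721

n − 1 = 864 = 2^5 · 27, so s = 5 and d = 27.
x_0 = 161^27 mod 865 = 166.
x_1 = 166^2 mod 865 = 741.
x_2 = 741^2 mod 865 = 671.
x_3 = 671^2 mod 865 = 441.
x_4 = 441^2 mod 865 = 721.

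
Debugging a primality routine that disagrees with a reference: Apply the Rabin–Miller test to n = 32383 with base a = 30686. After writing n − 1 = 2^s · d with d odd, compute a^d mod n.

n − 1 = 32382 = 2^1 · 16191, so s = 1 and d = 16191.
Repeated squaring mod 32383: 30686^1 ≡ 30686, 30686^2 ≡ 30105, 30686^4 ≡ 8004, 30686^8 ≡ 10442, 30686^16 ≡ 1803, 30686^32 ≡ 12509, 30686^64 ≡ 425, 30686^128 ≡ 18710, 30686^256 ≡ 3870, 30686^512 ≡ 15954, 30686^1024 ≡ 32119, 30686^2048 ≡ 4930, 30686^4096 ≡ 17650, 30686^8192 ≡ 30423.
16191 = 8192 + 4096 + 2048 + 1024 + 512 + 256 + 32 + 16 + 8 + 4 + 2 + 1, so 30686^16191 ≡ 30423·17650·4930·32119·15954·3870·12509·1803·10442·8004·30105·30686 ≡ 19768 (mod 32383).

19768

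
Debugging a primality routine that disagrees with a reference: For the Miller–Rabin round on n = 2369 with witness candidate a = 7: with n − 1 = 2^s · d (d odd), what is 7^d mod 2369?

359

n − 1 = 2368 = 2^6 · 37, so s = 6 and d = 37.
Repeated squaring mod 2369: 7^1 ≡ 7, 7^2 ≡ 49, 7^4 ≡ 32, 7^8 ≡ 1024, 7^16 ≡ 1478, 7^32 ≡ 266.
37 = 32 + 4 + 1, so 7^37 ≡ 266·32·7 ≡ 359 (mod 2369).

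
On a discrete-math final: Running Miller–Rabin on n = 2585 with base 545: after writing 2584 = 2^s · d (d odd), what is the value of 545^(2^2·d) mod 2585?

n − 1 = 2584 = 2^3 · 323, so s = 3 and d = 323.
By repeated squaring, 545^323 ≡ 1250 (mod 2585).
x_0 = 1250.
x_1 = 1250^2 mod 2585 = 1160.
x_2 = 1160^2 mod 2585 = 1400.

1400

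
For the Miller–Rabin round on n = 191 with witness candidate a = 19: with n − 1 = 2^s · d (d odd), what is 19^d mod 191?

n − 1 = 190 = 2^1 · 95, so s = 1 and d = 95.
Repeated squaring mod 191: 19^1 ≡ 19, 19^2 ≡ 170, 19^4 ≡ 59, 19^8 ≡ 43, 19^16 ≡ 130, 19^32 ≡ 92, 19^64 ≡ 60.
95 = 64 + 16 + 8 + 4 + 2 + 1, so 19^95 ≡ 60·130·43·59·170·19 ≡ 190 (mod 191).

190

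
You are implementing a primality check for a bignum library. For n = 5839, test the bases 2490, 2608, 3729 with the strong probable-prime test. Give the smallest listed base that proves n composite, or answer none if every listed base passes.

none

n − 1 = 5838 = 2^1 · 2919, so s = 1 and d = 2919.
Base 2490: x_0 = 2490^2919 mod 5839 = 1. x_0 = 1, so 2490 is not a witness.
Base 2608: x_0 = 2608^2919 mod 5839 = 5838. x_0 = 5838 ≡ −1, so 2608 is not a witness.
Base 3729: x_0 = 3729^2919 mod 5839 = 5838. x_0 = 5838 ≡ −1, so 3729 is not a witness.
No listed base is a witness for 5839.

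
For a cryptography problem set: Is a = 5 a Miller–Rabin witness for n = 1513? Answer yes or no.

yes

n − 1 = 1512 = 2^3 · 189, so s = 3 and d = 189.
x_0 = 5^189 mod 1513 = 1108.
x_0 is neither 1 nor 1512, so continue squaring.
x_1 = 1108^2 mod 1513 = 621.
x_2 = 621^2 mod 1513 = 1339.
Reached i = s−1 = 2 without hitting −1: 5 is a Miller–Rabin witness and 1513 is composite.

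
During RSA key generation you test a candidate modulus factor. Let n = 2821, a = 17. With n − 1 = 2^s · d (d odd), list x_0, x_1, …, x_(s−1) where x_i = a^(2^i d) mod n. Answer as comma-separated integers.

2820, 1

n − 1 = 2820 = 2^2 · 705, so s = 2 and d = 705.
x_0 = 17^705 mod 2821 = 2820.
x_1 = 2820^2 mod 2821 = 1.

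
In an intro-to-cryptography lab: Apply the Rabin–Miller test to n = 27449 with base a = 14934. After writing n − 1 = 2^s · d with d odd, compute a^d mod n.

16827

n − 1 = 27448 = 2^3 · 3431, so s = 3 and d = 3431.
By repeated squaring, 14934^3431 ≡ 16827 (mod 27449).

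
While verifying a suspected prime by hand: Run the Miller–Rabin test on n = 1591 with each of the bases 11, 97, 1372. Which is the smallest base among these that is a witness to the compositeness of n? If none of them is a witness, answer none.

11

n − 1 = 1590 = 2^1 · 795, so s = 1 and d = 795.
Base 11: x_0 = 11^795 mod 1591 = 924. x_0 ∉ {1, 1590} and s = 1, so 11 is a Miller–Rabin witness and 1591 is composite.
Base 97: x_0 = 97^795 mod 1591 = 623. x_0 ∉ {1, 1590} and s = 1, so 97 is a Miller–Rabin witness and 1591 is composite.
Base 1372: x_0 = 1372^795 mod 1591 = 1507. x_0 ∉ {1, 1590} and s = 1, so 1372 is a Miller–Rabin witness and 1591 is composite.
The smallest witness among the given bases is 11.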